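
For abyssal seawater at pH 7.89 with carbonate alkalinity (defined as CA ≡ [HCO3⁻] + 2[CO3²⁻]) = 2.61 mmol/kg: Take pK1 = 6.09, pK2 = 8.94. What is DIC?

DIC = 2.45 mmol/kg

CA = [HCO3⁻] + 2[CO3²⁻] = (α₁ + 2α₂)·DIC
At pH 7.89: [H⁺]/K1 = 10^-1.80 = 0.015849, K2/[H⁺] = 10^-1.05 = 0.089125
α₁ = 1/(1 + 0.015849 + 0.089125) = 1/1.1050 = 0.9050; α₂ = α₁·K2/[H⁺] = 0.08066
α₁ + 2α₂ = 1.0663
DIC = CA / (α₁ + 2α₂) = 2.61 / 1.0663 = 2.45 mmol/kg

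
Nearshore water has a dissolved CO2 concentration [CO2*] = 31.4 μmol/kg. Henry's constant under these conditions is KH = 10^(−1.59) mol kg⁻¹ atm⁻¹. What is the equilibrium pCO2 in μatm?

pCO2 = 1220 μatm

KH = 10^(−1.59) = 2.570×10^-2 mol kg⁻¹ atm⁻¹
pCO2 = [CO2*]/KH = 31.4×10^-6 / 2.570×10^-2 = 1.22×10^-3 atm = 1220 μatm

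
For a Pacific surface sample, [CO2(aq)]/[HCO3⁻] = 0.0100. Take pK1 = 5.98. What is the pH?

From K1 = [H⁺][HCO3⁻]/[CO2(aq)]:  pH = pK1 − log₁₀([CO2(aq)]/[HCO3⁻])
log₁₀(0.0100) = -2.000
pH = 5.98 − (-2.000) = 7.98

pH = 7.98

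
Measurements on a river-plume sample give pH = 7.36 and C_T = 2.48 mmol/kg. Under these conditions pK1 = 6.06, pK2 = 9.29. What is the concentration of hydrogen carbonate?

[HCO3⁻] = 2.34 mmol/kg

α₁ = 1 / (1 + [H⁺]/K1 + K2/[H⁺]) = 1 / (1 + 10^-1.30 + 10^-1.93)
   = 1 / (1 + 0.050119 + 0.011749) = 1/1.0619 = 0.9417
[HCO3⁻] = α₁ × DIC = 0.9417 × 2.48 = 2.34 mmol/kg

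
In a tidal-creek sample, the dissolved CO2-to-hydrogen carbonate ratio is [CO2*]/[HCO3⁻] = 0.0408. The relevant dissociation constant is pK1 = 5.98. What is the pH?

From K1 = [H⁺][HCO3⁻]/[CO2*]:  pH = pK1 − log₁₀([CO2*]/[HCO3⁻])
log₁₀(0.0408) = -1.389
pH = 5.98 − (-1.389) = 7.37

pH = 7.37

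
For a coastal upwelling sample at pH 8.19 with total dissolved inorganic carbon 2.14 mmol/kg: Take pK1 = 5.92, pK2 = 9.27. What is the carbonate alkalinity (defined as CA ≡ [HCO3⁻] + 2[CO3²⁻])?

CA = 2.29 mmol/kg

CA = [HCO3⁻] + 2[CO3²⁻] = (α₁ + 2α₂)·DIC
At pH 8.19: [H⁺]/K1 = 10^-2.27 = 0.0053703, K2/[H⁺] = 10^-1.08 = 0.083176
α₁ = 1/(1 + 0.0053703 + 0.083176) = 1/1.0885 = 0.9187; α₂ = α₁·K2/[H⁺] = 0.07641
α₁ + 2α₂ = 1.0715
CA = 1.0715 × 2.14 = 2.29 mmol/kg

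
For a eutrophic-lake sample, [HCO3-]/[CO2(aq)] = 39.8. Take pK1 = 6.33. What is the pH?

pH = 7.93

From K1 = [H⁺][HCO3-]/[CO2(aq)]:  pH = pK1 + log₁₀([HCO3-]/[CO2(aq)])
log₁₀(39.8) = +1.600
pH = 6.33 + (+1.600) = 7.93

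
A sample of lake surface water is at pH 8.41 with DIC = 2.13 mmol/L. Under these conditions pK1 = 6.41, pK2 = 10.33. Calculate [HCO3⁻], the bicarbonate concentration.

[HCO3⁻] = 2.08 mmol/L

α₁ = 1 / (1 + [H⁺]/K1 + K2/[H⁺]) = 1 / (1 + 10^-2.00 + 10^-1.92)
   = 1 / (1 + 0.010000 + 0.012023) = 1/1.0220 = 0.9785
[HCO3⁻] = α₁ × DIC = 0.9785 × 2.13 = 2.08 mmol/L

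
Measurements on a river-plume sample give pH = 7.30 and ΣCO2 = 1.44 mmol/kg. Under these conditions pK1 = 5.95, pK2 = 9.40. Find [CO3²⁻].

[CO3²⁻] = 10.9 μmol/kg

α₂ = 1 / (1 + [H⁺]/K2 + [H⁺]²/(K1K2)) = 1 / (1 + 10^+2.10 + 10^+0.75)
   = 1 / (1 + 125.89 + 5.6234) = 1/132.52 = 0.007546
[CO3²⁻] = α₂ × DIC = 0.007546 × 1.44 = 0.0109 mmol/kg = 10.9 μmol/kg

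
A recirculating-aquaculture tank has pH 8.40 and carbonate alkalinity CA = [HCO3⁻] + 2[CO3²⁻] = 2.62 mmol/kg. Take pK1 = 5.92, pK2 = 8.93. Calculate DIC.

DIC = 2.14 mmol/kg

CA = [HCO3⁻] + 2[CO3²⁻] = (α₁ + 2α₂)·DIC
At pH 8.40: [H⁺]/K1 = 10^-2.48 = 0.0033113, K2/[H⁺] = 10^-0.53 = 0.29512
α₁ = 1/(1 + 0.0033113 + 0.29512) = 1/1.2984 = 0.7702; α₂ = α₁·K2/[H⁺] = 0.2273
α₁ + 2α₂ = 1.2247
DIC = CA / (α₁ + 2α₂) = 2.62 / 1.2247 = 2.14 mmol/kg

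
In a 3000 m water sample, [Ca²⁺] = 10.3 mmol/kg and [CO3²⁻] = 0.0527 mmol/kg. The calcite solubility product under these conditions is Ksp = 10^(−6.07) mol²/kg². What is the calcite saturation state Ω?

Ω = 0.638

Ksp = 10^(−6.07) = 8.511×10^-7
Ω = [Ca²⁺][CO3²⁻]/Ksp = (10.3×10^-3)(0.0527×10^-3) / 8.511×10^-7 = 0.638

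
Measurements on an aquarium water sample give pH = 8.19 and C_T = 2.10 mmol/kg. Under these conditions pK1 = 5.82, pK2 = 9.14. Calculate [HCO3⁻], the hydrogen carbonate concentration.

α₁ = 1 / (1 + [H⁺]/K1 + K2/[H⁺]) = 1 / (1 + 10^-2.37 + 10^-0.95)
   = 1 / (1 + 0.0042658 + 0.11220) = 1/1.1165 = 0.8957
[HCO3⁻] = α₁ × DIC = 0.8957 × 2.10 = 1.88 mmol/kg

[HCO3⁻] = 1.88 mmol/kg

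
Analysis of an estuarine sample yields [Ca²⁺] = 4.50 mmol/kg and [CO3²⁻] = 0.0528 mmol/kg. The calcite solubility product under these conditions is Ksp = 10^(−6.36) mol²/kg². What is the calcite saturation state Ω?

Ω = 0.544

Ksp = 10^(−6.36) = 4.365×10^-7
Ω = [Ca²⁺][CO3²⁻]/Ksp = (4.50×10^-3)(0.0528×10^-3) / 4.365×10^-7 = 0.544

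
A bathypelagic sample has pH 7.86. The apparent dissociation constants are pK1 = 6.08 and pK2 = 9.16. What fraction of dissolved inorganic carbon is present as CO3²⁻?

α₂ = 1 / (1 + [H⁺]/K2 + [H⁺]²/(K1K2)) = 1 / (1 + 10^+1.30 + 10^-0.48)
   = 1 / (1 + 19.953 + 0.33113) = 1/21.284 = 0.04698

α₂ = 0.0470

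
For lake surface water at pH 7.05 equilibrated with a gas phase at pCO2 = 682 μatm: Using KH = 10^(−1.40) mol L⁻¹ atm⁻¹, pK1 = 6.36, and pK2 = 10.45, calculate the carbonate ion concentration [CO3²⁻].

[CO2*] = KH · pCO2 = 10^(−1.40) × 682×10^-6 = 2.715×10^-5 mol/L
α₀ = 1/(1 + K1/[H⁺] + K1K2/[H⁺]²) = 1/(1 + 10^+0.69 + 10^-2.71) = 0.1695
DIC = [CO2*]/α₀ = 2.715×10^-5 / 0.1695 = 0.1602 mmol/L
[CO3²⁻] = α₂·DIC; α₂ = 0.0003305, so [CO3²⁻] = 0.0003305 × 0.1602 = 5.29×10^-5 mmol/L = 0.0529 μmol/L

[CO3²⁻] = 0.0529 μmol/L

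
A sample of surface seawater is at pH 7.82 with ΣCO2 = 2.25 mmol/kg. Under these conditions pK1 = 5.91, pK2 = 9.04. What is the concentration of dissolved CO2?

[CO2*] = 0.0258 mmol/kg

α₀ = 1 / (1 + K1/[H⁺] + K1K2/[H⁺]²) = 1 / (1 + 10^+1.91 + 10^+0.69)
   = 1 / (1 + 81.283 + 4.8978) = 1/87.181 = 0.01147
[CO2*] = α₀ × DIC = 0.01147 × 2.25 = 0.0258 mmol/kg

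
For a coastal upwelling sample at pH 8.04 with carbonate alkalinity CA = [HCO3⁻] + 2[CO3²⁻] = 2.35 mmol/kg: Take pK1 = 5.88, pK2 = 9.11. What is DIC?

CA = [HCO3⁻] + 2[CO3²⁻] = (α₁ + 2α₂)·DIC
At pH 8.04: [H⁺]/K1 = 10^-2.16 = 0.0069183, K2/[H⁺] = 10^-1.07 = 0.085114
α₁ = 1/(1 + 0.0069183 + 0.085114) = 1/1.0920 = 0.9157; α₂ = α₁·K2/[H⁺] = 0.07794
α₁ + 2α₂ = 1.0716
DIC = CA / (α₁ + 2α₂) = 2.35 / 1.0716 = 2.19 mmol/kg

DIC = 2.19 mmol/kg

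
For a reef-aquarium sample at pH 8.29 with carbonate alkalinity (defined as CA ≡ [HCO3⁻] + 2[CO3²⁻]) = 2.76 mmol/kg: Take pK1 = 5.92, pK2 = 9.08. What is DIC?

DIC = 2.43 mmol/kg

CA = [HCO3⁻] + 2[CO3²⁻] = (α₁ + 2α₂)·DIC
At pH 8.29: [H⁺]/K1 = 10^-2.37 = 0.0042658, K2/[H⁺] = 10^-0.79 = 0.16218
α₁ = 1/(1 + 0.0042658 + 0.16218) = 1/1.1664 = 0.8573; α₂ = α₁·K2/[H⁺] = 0.1390
α₁ + 2α₂ = 1.1354
DIC = CA / (α₁ + 2α₂) = 2.76 / 1.1354 = 2.43 mmol/kg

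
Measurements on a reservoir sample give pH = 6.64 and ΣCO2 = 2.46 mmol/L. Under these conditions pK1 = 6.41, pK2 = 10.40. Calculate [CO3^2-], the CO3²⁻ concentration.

α₂ = 1 / (1 + [H⁺]/K2 + [H⁺]²/(K1K2)) = 1 / (1 + 10^+3.76 + 10^+3.53)
   = 1 / (1 + 5754.4 + 3388.4) = 1/9143.8 = 0.0001094
[CO3²⁻] = α₂ × DIC = 0.0001094 × 2.46 = 0.000269 mmol/L = 0.269 μmol/L

[CO3²⁻] = 0.269 μmol/L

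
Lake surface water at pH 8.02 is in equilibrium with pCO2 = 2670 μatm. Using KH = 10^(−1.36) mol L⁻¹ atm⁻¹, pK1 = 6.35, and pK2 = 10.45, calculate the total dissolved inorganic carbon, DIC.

[CO2*] = KH · pCO2 = 10^(−1.36) × 2670×10^-6 = 1.165×10^-4 mol/L
α₀ = 1/(1 + K1/[H⁺] + K1K2/[H⁺]²) = 1/(1 + 10^+1.67 + 10^-0.76) = 0.02086
DIC = [CO2*]/α₀ = 1.165×10^-4 / 0.02086 = 5.59 mmol/L

DIC = 5.59 mmol/L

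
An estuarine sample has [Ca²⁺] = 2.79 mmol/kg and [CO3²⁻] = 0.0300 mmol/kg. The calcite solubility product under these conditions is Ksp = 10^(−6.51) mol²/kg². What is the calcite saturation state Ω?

Ksp = 10^(−6.51) = 3.090×10^-7
Ω = [Ca²⁺][CO3²⁻]/Ksp = (2.79×10^-3)(0.0300×10^-3) / 3.090×10^-7 = 0.271

Ω = 0.271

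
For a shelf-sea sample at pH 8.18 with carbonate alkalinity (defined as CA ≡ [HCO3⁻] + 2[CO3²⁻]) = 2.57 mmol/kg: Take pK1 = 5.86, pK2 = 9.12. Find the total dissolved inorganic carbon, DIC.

CA = [HCO3⁻] + 2[CO3²⁻] = (α₁ + 2α₂)·DIC
At pH 8.18: [H⁺]/K1 = 10^-2.32 = 0.0047863, K2/[H⁺] = 10^-0.94 = 0.11482
α₁ = 1/(1 + 0.0047863 + 0.11482) = 1/1.1196 = 0.8932; α₂ = α₁·K2/[H⁺] = 0.1026
α₁ + 2α₂ = 1.0983
DIC = CA / (α₁ + 2α₂) = 2.57 / 1.0983 = 2.34 mmol/kg

DIC = 2.34 mmol/kg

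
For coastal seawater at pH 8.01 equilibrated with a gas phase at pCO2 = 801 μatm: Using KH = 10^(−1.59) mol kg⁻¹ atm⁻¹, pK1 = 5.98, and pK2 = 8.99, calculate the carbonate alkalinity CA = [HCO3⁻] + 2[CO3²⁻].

[CO2*] = KH · pCO2 = 10^(−1.59) × 801×10^-6 = 2.059×10^-5 mol/kg
α₀ = 1/(1 + K1/[H⁺] + K1K2/[H⁺]²) = 1/(1 + 10^+2.03 + 10^+1.05) = 0.008377
DIC = [CO2*]/α₀ = 2.059×10^-5 / 0.008377 = 2.458 mmol/kg
CA = (α₁ + 2α₂)·DIC = (0.8976 + 2×0.09399) × 2.458 = 2.67 mmol/kg

CA = 2.67 mmol/kg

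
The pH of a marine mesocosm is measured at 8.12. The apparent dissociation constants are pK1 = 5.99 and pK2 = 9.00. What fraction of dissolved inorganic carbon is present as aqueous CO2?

α₀ = 1 / (1 + K1/[H⁺] + K1K2/[H⁺]²) = 1 / (1 + 10^+2.13 + 10^+1.25)
   = 1 / (1 + 134.90 + 17.783) = 1/153.68 = 0.006507

α₀ = 0.00651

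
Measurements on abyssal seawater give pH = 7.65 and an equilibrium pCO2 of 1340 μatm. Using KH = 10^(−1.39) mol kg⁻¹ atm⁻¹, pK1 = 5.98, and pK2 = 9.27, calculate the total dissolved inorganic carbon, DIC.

DIC = 2.67 mmol/kg

[CO2*] = KH · pCO2 = 10^(−1.39) × 1340×10^-6 = 5.459×10^-5 mol/kg
α₀ = 1/(1 + K1/[H⁺] + K1K2/[H⁺]²) = 1/(1 + 10^+1.67 + 10^+0.05) = 0.02045
DIC = [CO2*]/α₀ = 5.459×10^-5 / 0.02045 = 2.67 mmol/kg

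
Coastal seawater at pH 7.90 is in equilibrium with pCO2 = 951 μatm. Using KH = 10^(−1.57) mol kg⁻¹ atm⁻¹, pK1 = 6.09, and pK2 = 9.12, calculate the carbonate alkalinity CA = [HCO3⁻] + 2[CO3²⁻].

[CO2*] = KH · pCO2 = 10^(−1.57) × 951×10^-6 = 2.560×10^-5 mol/kg
α₀ = 1/(1 + K1/[H⁺] + K1K2/[H⁺]²) = 1/(1 + 10^+1.81 + 10^+0.59) = 0.01440
DIC = [CO2*]/α₀ = 2.560×10^-5 / 0.01440 = 1.778 mmol/kg
CA = (α₁ + 2α₂)·DIC = (0.9296 + 2×0.05601) × 1.778 = 1.85 mmol/kg

CA = 1.85 mmol/kg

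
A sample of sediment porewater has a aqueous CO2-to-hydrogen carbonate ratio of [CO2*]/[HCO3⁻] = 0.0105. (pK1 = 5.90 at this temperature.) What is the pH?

From K1 = [H⁺][HCO3⁻]/[CO2*]:  pH = pK1 − log₁₀([CO2*]/[HCO3⁻])
log₁₀(0.0105) = -1.979
pH = 5.90 − (-1.979) = 7.88

pH = 7.88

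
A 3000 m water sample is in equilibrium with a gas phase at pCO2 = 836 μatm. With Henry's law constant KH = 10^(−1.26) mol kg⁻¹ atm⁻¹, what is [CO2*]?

KH = 10^(−1.26) = 5.495×10^-2 mol kg⁻¹ atm⁻¹
[CO2*] = KH · pCO2 = 5.495×10^-2 × 836×10^-6 atm = 4.59×10^-5 mol/kg

[CO2*] = 45.9 μmol/kg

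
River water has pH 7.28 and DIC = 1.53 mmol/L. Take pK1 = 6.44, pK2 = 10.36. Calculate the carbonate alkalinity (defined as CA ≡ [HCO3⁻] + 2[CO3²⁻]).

CA = 1.34 mmol/L

CA = [HCO3⁻] + 2[CO3²⁻] = (α₁ + 2α₂)·DIC
At pH 7.28: [H⁺]/K1 = 10^-0.84 = 0.14454, K2/[H⁺] = 10^-3.08 = 0.00083176
α₁ = 1/(1 + 0.14454 + 0.00083176) = 1/1.1454 = 0.8731; α₂ = α₁·K2/[H⁺] = 0.0007262
α₁ + 2α₂ = 0.8745
CA = 0.8745 × 1.53 = 1.34 mmol/L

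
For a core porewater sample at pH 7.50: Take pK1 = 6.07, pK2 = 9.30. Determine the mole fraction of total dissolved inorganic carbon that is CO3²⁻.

α₂ = 0.0151

α₂ = 1 / (1 + [H⁺]/K2 + [H⁺]²/(K1K2)) = 1 / (1 + 10^+1.80 + 10^+0.37)
   = 1 / (1 + 63.096 + 2.3442) = 1/66.440 = 0.01505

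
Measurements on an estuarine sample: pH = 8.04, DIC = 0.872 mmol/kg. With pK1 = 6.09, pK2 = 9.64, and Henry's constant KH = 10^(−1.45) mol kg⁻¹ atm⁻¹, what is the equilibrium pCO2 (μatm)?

pCO2 = 266 μatm

α₀ = 1 / (1 + K1/[H⁺] + K1K2/[H⁺]²) = 1 / (1 + 10^+1.95 + 10^+0.35)
   = 1 / (1 + 89.125 + 2.2387) = 1/92.364 = 0.01083
[CO2*] = α₀ × DIC = 0.01083 × 0.872 = 0.009441 mmol/kg = 9.441 μmol/kg
pCO2 = [CO2*]/KH = 9.441×10^-6 / 3.548×10^-2 = 266 μatm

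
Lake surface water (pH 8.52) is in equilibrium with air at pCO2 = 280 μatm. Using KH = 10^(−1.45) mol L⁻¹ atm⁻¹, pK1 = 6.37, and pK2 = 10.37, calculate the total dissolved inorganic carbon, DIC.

DIC = 1.43 mmol/L

[CO2*] = KH · pCO2 = 10^(−1.45) × 280×10^-6 = 9.935×10^-6 mol/L
α₀ = 1/(1 + K1/[H⁺] + K1K2/[H⁺]²) = 1/(1 + 10^+2.15 + 10^+0.30) = 0.006932
DIC = [CO2*]/α₀ = 9.935×10^-6 / 0.006932 = 1.43 mmol/L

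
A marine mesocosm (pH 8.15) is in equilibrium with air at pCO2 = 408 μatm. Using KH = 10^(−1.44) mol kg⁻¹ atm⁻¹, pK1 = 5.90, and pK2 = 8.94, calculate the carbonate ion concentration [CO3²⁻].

[CO2*] = KH · pCO2 = 10^(−1.44) × 408×10^-6 = 1.481×10^-5 mol/kg
α₀ = 1/(1 + K1/[H⁺] + K1K2/[H⁺]²) = 1/(1 + 10^+2.25 + 10^+1.46) = 0.004815
DIC = [CO2*]/α₀ = 1.481×10^-5 / 0.004815 = 3.076 mmol/kg
[CO3²⁻] = α₂·DIC; α₂ = 0.1389, so [CO3²⁻] = 0.1389 × 3.076 = 0.427 mmol/kg

[CO3²⁻] = 0.427 mmol/kg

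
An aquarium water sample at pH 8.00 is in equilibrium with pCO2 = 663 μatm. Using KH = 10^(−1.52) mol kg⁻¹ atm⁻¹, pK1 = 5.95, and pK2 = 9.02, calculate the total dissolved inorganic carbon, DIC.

DIC = 2.48 mmol/kg

[CO2*] = KH · pCO2 = 10^(−1.52) × 663×10^-6 = 2.002×10^-5 mol/kg
α₀ = 1/(1 + K1/[H⁺] + K1K2/[H⁺]²) = 1/(1 + 10^+2.05 + 10^+1.03) = 0.008070
DIC = [CO2*]/α₀ = 2.002×10^-5 / 0.008070 = 2.48 mmol/kg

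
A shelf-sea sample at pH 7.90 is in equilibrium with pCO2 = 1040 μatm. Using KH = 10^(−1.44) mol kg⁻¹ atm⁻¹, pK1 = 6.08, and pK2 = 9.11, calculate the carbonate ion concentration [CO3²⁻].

[CO3²⁻] = 0.154 mmol/kg

[CO2*] = KH · pCO2 = 10^(−1.44) × 1040×10^-6 = 3.776×10^-5 mol/kg
α₀ = 1/(1 + K1/[H⁺] + K1K2/[H⁺]²) = 1/(1 + 10^+1.82 + 10^+0.61) = 0.01406
DIC = [CO2*]/α₀ = 3.776×10^-5 / 0.01406 = 2.686 mmol/kg
[CO3²⁻] = α₂·DIC; α₂ = 0.05726, so [CO3²⁻] = 0.05726 × 2.686 = 0.154 mmol/kg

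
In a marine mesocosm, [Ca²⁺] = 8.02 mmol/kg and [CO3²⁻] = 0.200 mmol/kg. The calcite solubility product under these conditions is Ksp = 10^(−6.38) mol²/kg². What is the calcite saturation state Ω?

Ksp = 10^(−6.38) = 4.169×10^-7
Ω = [Ca²⁺][CO3²⁻]/Ksp = (8.02×10^-3)(0.200×10^-3) / 4.169×10^-7 = 3.85

Ω = 3.85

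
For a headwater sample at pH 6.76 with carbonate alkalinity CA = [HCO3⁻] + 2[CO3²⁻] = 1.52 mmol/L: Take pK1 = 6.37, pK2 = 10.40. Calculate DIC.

CA = [HCO3⁻] + 2[CO3²⁻] = (α₁ + 2α₂)·DIC
At pH 6.76: [H⁺]/K1 = 10^-0.39 = 0.40738, K2/[H⁺] = 10^-3.64 = 0.00022909
α₁ = 1/(1 + 0.40738 + 0.00022909) = 1/1.4076 = 0.7104; α₂ = α₁·K2/[H⁺] = 0.0001627
α₁ + 2α₂ = 0.7107
DIC = CA / (α₁ + 2α₂) = 1.52 / 0.7107 = 2.14 mmol/L

DIC = 2.14 mmol/L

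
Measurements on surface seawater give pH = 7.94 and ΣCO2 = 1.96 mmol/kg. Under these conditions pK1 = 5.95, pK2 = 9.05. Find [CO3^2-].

[CO3²⁻] = 0.140 mmol/kg

α₂ = 1 / (1 + [H⁺]/K2 + [H⁺]²/(K1K2)) = 1 / (1 + 10^+1.11 + 10^-0.88)
   = 1 / (1 + 12.882 + 0.13183) = 1/14.014 = 0.07136
[CO3²⁻] = α₂ × DIC = 0.07136 × 1.96 = 0.140 mmol/kg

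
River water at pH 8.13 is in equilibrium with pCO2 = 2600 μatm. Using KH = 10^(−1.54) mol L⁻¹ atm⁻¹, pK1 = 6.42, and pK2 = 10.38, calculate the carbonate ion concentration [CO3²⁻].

[CO2*] = KH · pCO2 = 10^(−1.54) × 2600×10^-6 = 7.498×10^-5 mol/L
α₀ = 1/(1 + K1/[H⁺] + K1K2/[H⁺]²) = 1/(1 + 10^+1.71 + 10^-0.54) = 0.01902
DIC = [CO2*]/α₀ = 7.498×10^-5 / 0.01902 = 3.942 mmol/L
[CO3²⁻] = α₂·DIC; α₂ = 0.005486, so [CO3²⁻] = 0.005486 × 3.942 = 0.0216 mmol/L

[CO3²⁻] = 0.0216 mmol/L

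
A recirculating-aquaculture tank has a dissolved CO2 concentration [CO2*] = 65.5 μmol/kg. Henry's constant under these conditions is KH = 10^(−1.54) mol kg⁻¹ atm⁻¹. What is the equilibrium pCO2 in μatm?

KH = 10^(−1.54) = 2.884×10^-2 mol kg⁻¹ atm⁻¹
pCO2 = [CO2*]/KH = 65.5×10^-6 / 2.884×10^-2 = 2.27×10^-3 atm = 2270 μatm

pCO2 = 2270 μatm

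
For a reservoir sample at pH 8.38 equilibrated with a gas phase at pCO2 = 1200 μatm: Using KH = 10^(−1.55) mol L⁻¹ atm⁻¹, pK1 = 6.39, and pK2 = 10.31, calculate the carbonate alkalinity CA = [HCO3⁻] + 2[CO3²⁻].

[CO2*] = KH · pCO2 = 10^(−1.55) × 1200×10^-6 = 3.382×10^-5 mol/L
α₀ = 1/(1 + K1/[H⁺] + K1K2/[H⁺]²) = 1/(1 + 10^+1.99 + 10^+0.06) = 0.01001
DIC = [CO2*]/α₀ = 3.382×10^-5 / 0.01001 = 3.378 mmol/L
CA = (α₁ + 2α₂)·DIC = (0.9785 + 2×0.01150) × 3.378 = 3.38 mmol/L

CA = 3.38 mmol/L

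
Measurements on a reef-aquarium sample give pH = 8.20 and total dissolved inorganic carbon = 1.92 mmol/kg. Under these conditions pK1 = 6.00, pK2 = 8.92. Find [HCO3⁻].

[HCO3⁻] = 1.60 mmol/kg

α₁ = 1 / (1 + [H⁺]/K1 + K2/[H⁺]) = 1 / (1 + 10^-2.20 + 10^-0.72)
   = 1 / (1 + 0.0063096 + 0.19055) = 1/1.1969 = 0.8355
[HCO3⁻] = α₁ × DIC = 0.8355 × 1.92 = 1.60 mmol/kg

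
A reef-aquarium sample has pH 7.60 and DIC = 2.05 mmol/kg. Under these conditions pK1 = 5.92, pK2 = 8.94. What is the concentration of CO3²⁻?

[CO3²⁻] = 0.0879 mmol/kg

α₂ = 1 / (1 + [H⁺]/K2 + [H⁺]²/(K1K2)) = 1 / (1 + 10^+1.34 + 10^-0.34)
   = 1 / (1 + 21.878 + 0.45709) = 1/23.335 = 0.04285
[CO3²⁻] = α₂ × DIC = 0.04285 × 2.05 = 0.0879 mmol/kg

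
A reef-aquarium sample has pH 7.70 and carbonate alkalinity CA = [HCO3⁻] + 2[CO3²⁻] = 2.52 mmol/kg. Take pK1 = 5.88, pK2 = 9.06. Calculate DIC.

DIC = 2.45 mmol/kg

CA = [HCO3⁻] + 2[CO3²⁻] = (α₁ + 2α₂)·DIC
At pH 7.70: [H⁺]/K1 = 10^-1.82 = 0.015136, K2/[H⁺] = 10^-1.36 = 0.043652
α₁ = 1/(1 + 0.015136 + 0.043652) = 1/1.0588 = 0.9445; α₂ = α₁·K2/[H⁺] = 0.04123
α₁ + 2α₂ = 1.0269
DIC = CA / (α₁ + 2α₂) = 2.52 / 1.0269 = 2.45 mmol/kg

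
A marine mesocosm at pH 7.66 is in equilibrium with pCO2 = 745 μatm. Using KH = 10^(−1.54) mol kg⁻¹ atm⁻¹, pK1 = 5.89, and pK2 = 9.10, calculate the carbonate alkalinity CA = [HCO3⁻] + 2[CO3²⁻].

[CO2*] = KH · pCO2 = 10^(−1.54) × 745×10^-6 = 2.149×10^-5 mol/kg
α₀ = 1/(1 + K1/[H⁺] + K1K2/[H⁺]²) = 1/(1 + 10^+1.77 + 10^+0.33) = 0.01612
DIC = [CO2*]/α₀ = 2.149×10^-5 / 0.01612 = 1.333 mmol/kg
CA = (α₁ + 2α₂)·DIC = (0.9494 + 2×0.03447) × 1.333 = 1.36 mmol/kg

CA = 1.36 mmol/kg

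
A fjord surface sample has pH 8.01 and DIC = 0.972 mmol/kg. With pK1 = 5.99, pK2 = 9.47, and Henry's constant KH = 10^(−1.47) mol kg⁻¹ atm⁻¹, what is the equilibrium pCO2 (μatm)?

α₀ = 1 / (1 + K1/[H⁺] + K1K2/[H⁺]²) = 1 / (1 + 10^+2.02 + 10^+0.56)
   = 1 / (1 + 104.71 + 3.6308) = 1/109.34 = 0.009145
[CO2*] = α₀ × DIC = 0.009145 × 0.972 = 0.008889 mmol/kg = 8.889 μmol/kg
pCO2 = [CO2*]/KH = 8.889×10^-6 / 3.388×10^-2 = 262 μatm

pCO2 = 262 μatm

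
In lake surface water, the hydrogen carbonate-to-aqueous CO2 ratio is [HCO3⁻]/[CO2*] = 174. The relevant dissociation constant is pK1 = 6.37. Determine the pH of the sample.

pH = 8.61

From K1 = [H⁺][HCO3⁻]/[CO2*]:  pH = pK1 + log₁₀([HCO3⁻]/[CO2*])
log₁₀(174) = +2.241
pH = 6.37 + (+2.241) = 8.61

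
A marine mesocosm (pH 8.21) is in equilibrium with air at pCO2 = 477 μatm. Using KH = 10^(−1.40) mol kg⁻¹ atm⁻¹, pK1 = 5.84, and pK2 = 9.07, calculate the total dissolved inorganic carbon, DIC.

[CO2*] = KH · pCO2 = 10^(−1.40) × 477×10^-6 = 1.899×10^-5 mol/kg
α₀ = 1/(1 + K1/[H⁺] + K1K2/[H⁺]²) = 1/(1 + 10^+2.37 + 10^+1.51) = 0.003734
DIC = [CO2*]/α₀ = 1.899×10^-5 / 0.003734 = 5.09 mmol/kg

DIC = 5.09 mmol/kg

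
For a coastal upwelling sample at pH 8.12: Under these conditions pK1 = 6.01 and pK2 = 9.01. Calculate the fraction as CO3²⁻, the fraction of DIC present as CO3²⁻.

α₂ = 1 / (1 + [H⁺]/K2 + [H⁺]²/(K1K2)) = 1 / (1 + 10^+0.89 + 10^-1.22)
   = 1 / (1 + 7.7625 + 0.060256) = 1/8.8227 = 0.1133

α₂ = 0.113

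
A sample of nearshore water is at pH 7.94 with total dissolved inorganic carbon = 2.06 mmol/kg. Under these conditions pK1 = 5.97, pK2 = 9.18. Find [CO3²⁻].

α₂ = 1 / (1 + [H⁺]/K2 + [H⁺]²/(K1K2)) = 1 / (1 + 10^+1.24 + 10^-0.73)
   = 1 / (1 + 17.378 + 0.18621) = 1/18.564 = 0.05387
[CO3²⁻] = α₂ × DIC = 0.05387 × 2.06 = 0.111 mmol/kg

[CO3²⁻] = 0.111 mmol/kg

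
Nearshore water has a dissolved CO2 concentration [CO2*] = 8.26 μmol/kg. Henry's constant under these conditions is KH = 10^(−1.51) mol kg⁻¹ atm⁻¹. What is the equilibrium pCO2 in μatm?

KH = 10^(−1.51) = 3.090×10^-2 mol kg⁻¹ atm⁻¹
pCO2 = [CO2*]/KH = 8.26×10^-6 / 3.090×10^-2 = 2.67×10^-4 atm = 267 μatm

pCO2 = 267 μatm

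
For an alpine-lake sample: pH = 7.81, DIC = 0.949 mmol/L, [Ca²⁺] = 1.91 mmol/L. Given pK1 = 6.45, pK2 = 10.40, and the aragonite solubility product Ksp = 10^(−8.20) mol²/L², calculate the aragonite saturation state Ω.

Ω = 0.706

α₂ = 1 / (1 + [H⁺]/K2 + [H⁺]²/(K1K2)) = 1 / (1 + 10^+2.59 + 10^+1.23)
   = 1 / (1 + 389.05 + 16.982) = 1/407.03 = 0.002457
[CO3²⁻] = α₂ × DIC = 0.002457 × 0.949 = 0.002332 mmol/L = 2.332 μmol/L
Ksp = 10^(−8.20) = 6.310×10^-9
Ω = [Ca²⁺][CO3²⁻]/Ksp = (1.91×10^-3)(2.332×10^-6) / 6.310×10^-9 = 0.706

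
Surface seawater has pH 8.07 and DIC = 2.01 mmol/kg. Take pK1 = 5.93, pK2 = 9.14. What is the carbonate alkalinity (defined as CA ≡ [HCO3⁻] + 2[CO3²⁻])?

CA = [HCO3⁻] + 2[CO3²⁻] = (α₁ + 2α₂)·DIC
At pH 8.07: [H⁺]/K1 = 10^-2.14 = 0.0072444, K2/[H⁺] = 10^-1.07 = 0.085114
α₁ = 1/(1 + 0.0072444 + 0.085114) = 1/1.0924 = 0.9155; α₂ = α₁·K2/[H⁺] = 0.07792
α₁ + 2α₂ = 1.0713
CA = 1.0713 × 2.01 = 2.15 mmol/kg

CA = 2.15 mmol/kg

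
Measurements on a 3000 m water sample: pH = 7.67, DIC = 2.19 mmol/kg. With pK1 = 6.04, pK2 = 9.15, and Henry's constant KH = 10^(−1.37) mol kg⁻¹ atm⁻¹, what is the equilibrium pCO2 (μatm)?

pCO2 = 1140 μatm

α₀ = 1 / (1 + K1/[H⁺] + K1K2/[H⁺]²) = 1 / (1 + 10^+1.63 + 10^+0.15)
   = 1 / (1 + 42.658 + 1.4125) = 1/45.070 = 0.02219
[CO2*] = α₀ × DIC = 0.02219 × 2.19 = 0.04859 mmol/kg
pCO2 = [CO2*]/KH = 4.859×10^-5 / 4.266×10^-2 = 1140 μatm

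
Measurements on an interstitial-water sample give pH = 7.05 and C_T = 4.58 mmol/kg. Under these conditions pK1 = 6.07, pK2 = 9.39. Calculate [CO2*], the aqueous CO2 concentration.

α₀ = 1 / (1 + K1/[H⁺] + K1K2/[H⁺]²) = 1 / (1 + 10^+0.98 + 10^-1.36)
   = 1 / (1 + 9.5499 + 0.043652) = 1/10.594 = 0.09440
[CO2*] = α₀ × DIC = 0.09440 × 4.58 = 0.432 mmol/kg

[CO2*] = 0.432 mmol/kg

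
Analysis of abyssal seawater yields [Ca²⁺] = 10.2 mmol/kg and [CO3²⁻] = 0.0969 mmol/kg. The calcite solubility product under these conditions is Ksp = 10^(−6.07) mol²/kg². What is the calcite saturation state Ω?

Ω = 1.16

Ksp = 10^(−6.07) = 8.511×10^-7
Ω = [Ca²⁺][CO3²⁻]/Ksp = (10.2×10^-3)(0.0969×10^-3) / 8.511×10^-7 = 1.16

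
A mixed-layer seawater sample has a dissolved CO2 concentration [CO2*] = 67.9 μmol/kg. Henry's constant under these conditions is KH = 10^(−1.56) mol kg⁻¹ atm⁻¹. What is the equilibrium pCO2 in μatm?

KH = 10^(−1.56) = 2.754×10^-2 mol kg⁻¹ atm⁻¹
pCO2 = [CO2*]/KH = 67.9×10^-6 / 2.754×10^-2 = 2.47×10^-3 atm = 2470 μatm

pCO2 = 2470 μatm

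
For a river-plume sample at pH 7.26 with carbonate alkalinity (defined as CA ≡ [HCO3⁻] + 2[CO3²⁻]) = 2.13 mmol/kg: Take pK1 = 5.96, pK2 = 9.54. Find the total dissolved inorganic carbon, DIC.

CA = [HCO3⁻] + 2[CO3²⁻] = (α₁ + 2α₂)·DIC
At pH 7.26: [H⁺]/K1 = 10^-1.30 = 0.050119, K2/[H⁺] = 10^-2.28 = 0.0052481
α₁ = 1/(1 + 0.050119 + 0.0052481) = 1/1.0554 = 0.9475; α₂ = α₁·K2/[H⁺] = 0.004973
α₁ + 2α₂ = 0.9575
DIC = CA / (α₁ + 2α₂) = 2.13 / 0.9575 = 2.22 mmol/kg

DIC = 2.22 mmol/kg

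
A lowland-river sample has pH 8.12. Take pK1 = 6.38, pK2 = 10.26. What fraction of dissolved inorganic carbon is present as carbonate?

α₂ = 1 / (1 + [H⁺]/K2 + [H⁺]²/(K1K2)) = 1 / (1 + 10^+2.14 + 10^+0.40)
   = 1 / (1 + 138.04 + 2.5119) = 1/141.55 = 0.007065

α₂ = 0.00706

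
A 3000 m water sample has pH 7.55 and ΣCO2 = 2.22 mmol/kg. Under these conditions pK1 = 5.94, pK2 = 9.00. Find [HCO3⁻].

α₁ = 1 / (1 + [H⁺]/K1 + K2/[H⁺]) = 1 / (1 + 10^-1.61 + 10^-1.45)
   = 1 / (1 + 0.024547 + 0.035481) = 1/1.0600 = 0.9434
[HCO3⁻] = α₁ × DIC = 0.9434 × 2.22 = 2.09 mmol/kg

[HCO3⁻] = 2.09 mmol/kg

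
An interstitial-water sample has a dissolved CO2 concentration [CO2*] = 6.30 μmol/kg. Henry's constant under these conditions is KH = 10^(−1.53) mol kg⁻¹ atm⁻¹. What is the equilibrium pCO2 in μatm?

pCO2 = 213 μatm

KH = 10^(−1.53) = 2.951×10^-2 mol kg⁻¹ atm⁻¹
pCO2 = [CO2*]/KH = 6.30×10^-6 / 2.951×10^-2 = 2.13×10^-4 atm = 213 μatm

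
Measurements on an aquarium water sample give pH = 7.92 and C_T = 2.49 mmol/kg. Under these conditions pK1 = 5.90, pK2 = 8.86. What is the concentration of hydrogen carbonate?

α₁ = 1 / (1 + [H⁺]/K1 + K2/[H⁺]) = 1 / (1 + 10^-2.02 + 10^-0.94)
   = 1 / (1 + 0.0095499 + 0.11482) = 1/1.1244 = 0.8894
[HCO3⁻] = α₁ × DIC = 0.8894 × 2.49 = 2.21 mmol/kg

[HCO3⁻] = 2.21 mmol/kg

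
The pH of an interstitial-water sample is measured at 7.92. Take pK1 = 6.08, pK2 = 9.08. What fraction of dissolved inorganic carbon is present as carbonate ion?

α₂ = 1 / (1 + [H⁺]/K2 + [H⁺]²/(K1K2)) = 1 / (1 + 10^+1.16 + 10^-0.68)
   = 1 / (1 + 14.454 + 0.20893) = 1/15.663 = 0.06384

α₂ = 0.0638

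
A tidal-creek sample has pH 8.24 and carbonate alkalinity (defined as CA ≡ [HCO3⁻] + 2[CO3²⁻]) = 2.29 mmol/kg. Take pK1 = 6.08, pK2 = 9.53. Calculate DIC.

DIC = 2.20 mmol/kg

CA = [HCO3⁻] + 2[CO3²⁻] = (α₁ + 2α₂)·DIC
At pH 8.24: [H⁺]/K1 = 10^-2.16 = 0.0069183, K2/[H⁺] = 10^-1.29 = 0.051286
α₁ = 1/(1 + 0.0069183 + 0.051286) = 1/1.0582 = 0.9450; α₂ = α₁·K2/[H⁺] = 0.04847
α₁ + 2α₂ = 1.0419
DIC = CA / (α₁ + 2α₂) = 2.29 / 1.0419 = 2.20 mmol/kg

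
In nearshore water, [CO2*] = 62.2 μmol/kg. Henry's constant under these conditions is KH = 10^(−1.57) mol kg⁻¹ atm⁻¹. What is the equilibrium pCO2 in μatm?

pCO2 = 2310 μatm

KH = 10^(−1.57) = 2.692×10^-2 mol kg⁻¹ atm⁻¹
pCO2 = [CO2*]/KH = 62.2×10^-6 / 2.692×10^-2 = 2.31×10^-3 atm = 2310 μatm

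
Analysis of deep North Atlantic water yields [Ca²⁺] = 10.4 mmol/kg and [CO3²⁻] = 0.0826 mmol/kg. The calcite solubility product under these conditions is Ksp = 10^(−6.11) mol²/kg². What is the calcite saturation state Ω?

Ksp = 10^(−6.11) = 7.762×10^-7
Ω = [Ca²⁺][CO3²⁻]/Ksp = (10.4×10^-3)(0.0826×10^-3) / 7.762×10^-7 = 1.11

Ω = 1.11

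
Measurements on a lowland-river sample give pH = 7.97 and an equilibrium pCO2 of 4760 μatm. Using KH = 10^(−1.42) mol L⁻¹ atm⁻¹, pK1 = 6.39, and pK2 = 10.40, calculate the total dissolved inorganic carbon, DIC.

DIC = 7.09 mmol/L

[CO2*] = KH · pCO2 = 10^(−1.42) × 4760×10^-6 = 1.810×10^-4 mol/L
α₀ = 1/(1 + K1/[H⁺] + K1K2/[H⁺]²) = 1/(1 + 10^+1.58 + 10^-0.85) = 0.02554
DIC = [CO2*]/α₀ = 1.810×10^-4 / 0.02554 = 7.09 mmol/L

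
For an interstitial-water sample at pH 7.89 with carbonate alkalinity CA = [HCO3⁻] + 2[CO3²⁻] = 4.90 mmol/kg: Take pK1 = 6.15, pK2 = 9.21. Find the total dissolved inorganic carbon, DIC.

CA = [HCO3⁻] + 2[CO3²⁻] = (α₁ + 2α₂)·DIC
At pH 7.89: [H⁺]/K1 = 10^-1.74 = 0.018197, K2/[H⁺] = 10^-1.32 = 0.047863
α₁ = 1/(1 + 0.018197 + 0.047863) = 1/1.0661 = 0.9380; α₂ = α₁·K2/[H⁺] = 0.04490
α₁ + 2α₂ = 1.0278
DIC = CA / (α₁ + 2α₂) = 4.90 / 1.0278 = 4.77 mmol/kg

DIC = 4.77 mmol/kg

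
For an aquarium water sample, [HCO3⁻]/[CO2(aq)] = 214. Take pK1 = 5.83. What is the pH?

From K1 = [H⁺][HCO3⁻]/[CO2(aq)]:  pH = pK1 + log₁₀([HCO3⁻]/[CO2(aq)])
log₁₀(214) = +2.330
pH = 5.83 + (+2.330) = 8.16

pH = 8.16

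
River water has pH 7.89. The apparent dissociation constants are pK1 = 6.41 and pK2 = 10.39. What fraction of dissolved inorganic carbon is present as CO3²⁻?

α₂ = 0.00305

α₂ = 1 / (1 + [H⁺]/K2 + [H⁺]²/(K1K2)) = 1 / (1 + 10^+2.50 + 10^+1.02)
   = 1 / (1 + 316.23 + 10.471) = 1/327.70 = 0.003052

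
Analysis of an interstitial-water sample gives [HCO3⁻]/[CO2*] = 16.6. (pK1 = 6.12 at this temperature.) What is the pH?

From K1 = [H⁺][HCO3⁻]/[CO2*]:  pH = pK1 + log₁₀([HCO3⁻]/[CO2*])
log₁₀(16.6) = +1.220
pH = 6.12 + (+1.220) = 7.34

pH = 7.34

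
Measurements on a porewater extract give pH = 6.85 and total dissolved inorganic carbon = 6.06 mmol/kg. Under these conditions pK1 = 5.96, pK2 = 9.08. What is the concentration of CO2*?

α₀ = 1 / (1 + K1/[H⁺] + K1K2/[H⁺]²) = 1 / (1 + 10^+0.89 + 10^-1.34)
   = 1 / (1 + 7.7625 + 0.045709) = 1/8.8082 = 0.1135
[CO2*] = α₀ × DIC = 0.1135 × 6.06 = 0.688 mmol/kg

[CO2*] = 0.688 mmol/kg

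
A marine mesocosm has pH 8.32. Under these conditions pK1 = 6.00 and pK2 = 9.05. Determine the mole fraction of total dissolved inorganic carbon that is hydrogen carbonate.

α₁ = 0.840

α₁ = 1 / (1 + [H⁺]/K1 + K2/[H⁺]) = 1 / (1 + 10^-2.32 + 10^-0.73)
   = 1 / (1 + 0.0047863 + 0.18621) = 1/1.1910 = 0.8396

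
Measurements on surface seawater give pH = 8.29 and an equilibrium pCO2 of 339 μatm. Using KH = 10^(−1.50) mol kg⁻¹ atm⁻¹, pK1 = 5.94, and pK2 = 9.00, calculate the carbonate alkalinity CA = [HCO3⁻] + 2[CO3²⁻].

[CO2*] = KH · pCO2 = 10^(−1.50) × 339×10^-6 = 1.072×10^-5 mol/kg
α₀ = 1/(1 + K1/[H⁺] + K1K2/[H⁺]²) = 1/(1 + 10^+2.35 + 10^+1.64) = 0.003724
DIC = [CO2*]/α₀ = 1.072×10^-5 / 0.003724 = 2.879 mmol/kg
CA = (α₁ + 2α₂)·DIC = (0.8337 + 2×0.1626) × 2.879 = 3.34 mmol/kg

CA = 3.34 mmol/kg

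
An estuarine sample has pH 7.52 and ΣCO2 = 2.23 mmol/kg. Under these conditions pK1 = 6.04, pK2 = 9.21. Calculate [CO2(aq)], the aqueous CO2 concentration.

[CO2*] = 0.0701 mmol/kg

α₀ = 1 / (1 + K1/[H⁺] + K1K2/[H⁺]²) = 1 / (1 + 10^+1.48 + 10^-0.21)
   = 1 / (1 + 30.200 + 0.61660) = 1/31.816 = 0.03143
[CO2*] = α₀ × DIC = 0.03143 × 2.23 = 0.0701 mmol/kg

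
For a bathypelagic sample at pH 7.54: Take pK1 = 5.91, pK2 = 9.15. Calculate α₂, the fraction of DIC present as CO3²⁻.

α₂ = 0.0234

α₂ = 1 / (1 + [H⁺]/K2 + [H⁺]²/(K1K2)) = 1 / (1 + 10^+1.61 + 10^-0.02)
   = 1 / (1 + 40.738 + 0.95499) = 1/42.693 = 0.02342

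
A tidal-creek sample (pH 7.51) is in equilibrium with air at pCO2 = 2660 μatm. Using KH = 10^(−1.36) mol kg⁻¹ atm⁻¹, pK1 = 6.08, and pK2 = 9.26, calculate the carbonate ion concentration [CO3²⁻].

[CO3²⁻] = 0.0556 mmol/kg

[CO2*] = KH · pCO2 = 10^(−1.36) × 2660×10^-6 = 1.161×10^-4 mol/kg
α₀ = 1/(1 + K1/[H⁺] + K1K2/[H⁺]²) = 1/(1 + 10^+1.43 + 10^-0.32) = 0.03522
DIC = [CO2*]/α₀ = 1.161×10^-4 / 0.03522 = 3.297 mmol/kg
[CO3²⁻] = α₂·DIC; α₂ = 0.01686, so [CO3²⁻] = 0.01686 × 3.297 = 0.0556 mmol/kg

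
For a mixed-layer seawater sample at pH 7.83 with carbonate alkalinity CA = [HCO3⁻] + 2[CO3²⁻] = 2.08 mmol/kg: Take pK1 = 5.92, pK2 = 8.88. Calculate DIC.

CA = [HCO3⁻] + 2[CO3²⁻] = (α₁ + 2α₂)·DIC
At pH 7.83: [H⁺]/K1 = 10^-1.91 = 0.012303, K2/[H⁺] = 10^-1.05 = 0.089125
α₁ = 1/(1 + 0.012303 + 0.089125) = 1/1.1014 = 0.9079; α₂ = α₁·K2/[H⁺] = 0.08092
α₁ + 2α₂ = 1.0697
DIC = CA / (α₁ + 2α₂) = 2.08 / 1.0697 = 1.94 mmol/kg

DIC = 1.94 mmol/kg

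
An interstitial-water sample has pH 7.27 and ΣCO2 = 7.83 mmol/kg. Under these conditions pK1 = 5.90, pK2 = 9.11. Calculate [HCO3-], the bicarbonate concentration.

[HCO3⁻] = 7.41 mmol/kg

α₁ = 1 / (1 + [H⁺]/K1 + K2/[H⁺]) = 1 / (1 + 10^-1.37 + 10^-1.84)
   = 1 / (1 + 0.042658 + 0.014454) = 1/1.0571 = 0.9460
[HCO3⁻] = α₁ × DIC = 0.9460 × 7.83 = 7.41 mmol/kg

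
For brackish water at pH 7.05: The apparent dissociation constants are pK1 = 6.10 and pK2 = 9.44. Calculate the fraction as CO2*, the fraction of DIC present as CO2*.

α₀ = 0.101

α₀ = 1 / (1 + K1/[H⁺] + K1K2/[H⁺]²) = 1 / (1 + 10^+0.95 + 10^-1.44)
   = 1 / (1 + 8.9125 + 0.036308) = 1/9.9488 = 0.1005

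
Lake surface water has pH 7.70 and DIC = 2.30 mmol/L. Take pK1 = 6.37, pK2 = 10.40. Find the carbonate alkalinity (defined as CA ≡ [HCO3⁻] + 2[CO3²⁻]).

CA = 2.20 mmol/L

CA = [HCO3⁻] + 2[CO3²⁻] = (α₁ + 2α₂)·DIC
At pH 7.70: [H⁺]/K1 = 10^-1.33 = 0.046774, K2/[H⁺] = 10^-2.70 = 0.0019953
α₁ = 1/(1 + 0.046774 + 0.0019953) = 1/1.0488 = 0.9535; α₂ = α₁·K2/[H⁺] = 0.001902
α₁ + 2α₂ = 0.9573
CA = 0.9573 × 2.30 = 2.20 mmol/L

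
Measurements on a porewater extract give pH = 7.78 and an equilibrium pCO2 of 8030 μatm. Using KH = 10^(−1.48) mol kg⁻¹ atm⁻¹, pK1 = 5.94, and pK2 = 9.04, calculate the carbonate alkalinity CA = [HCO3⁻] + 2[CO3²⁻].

CA = 20.4 mmol/kg

[CO2*] = KH · pCO2 = 10^(−1.48) × 8030×10^-6 = 2.659×10^-4 mol/kg
α₀ = 1/(1 + K1/[H⁺] + K1K2/[H⁺]²) = 1/(1 + 10^+1.84 + 10^+0.58) = 0.01352
DIC = [CO2*]/α₀ = 2.659×10^-4 / 0.01352 = 19.67 mmol/kg
CA = (α₁ + 2α₂)·DIC = (0.9351 + 2×0.05139) × 19.67 = 20.4 mmol/kg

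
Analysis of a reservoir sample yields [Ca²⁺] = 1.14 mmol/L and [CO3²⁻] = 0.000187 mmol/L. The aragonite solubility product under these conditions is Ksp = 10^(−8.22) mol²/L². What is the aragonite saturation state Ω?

Ksp = 10^(−8.22) = 6.026×10^-9
Ω = [Ca²⁺][CO3²⁻]/Ksp = (1.14×10^-3)(0.000187×10^-3) / 6.026×10^-9 = 0.0354

Ω = 0.0354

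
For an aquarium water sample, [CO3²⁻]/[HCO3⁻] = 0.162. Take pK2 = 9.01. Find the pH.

From K2 = [H⁺][CO3²⁻]/[HCO3⁻]:  pH = pK2 + log₁₀([CO3²⁻]/[HCO3⁻])
log₁₀(0.162) = -0.790
pH = 9.01 + (-0.790) = 8.22

pH = 8.22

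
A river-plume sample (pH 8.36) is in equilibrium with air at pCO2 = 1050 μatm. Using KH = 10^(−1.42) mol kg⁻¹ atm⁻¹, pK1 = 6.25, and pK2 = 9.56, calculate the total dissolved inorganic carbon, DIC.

DIC = 5.51 mmol/kg

[CO2*] = KH · pCO2 = 10^(−1.42) × 1050×10^-6 = 3.992×10^-5 mol/kg
α₀ = 1/(1 + K1/[H⁺] + K1K2/[H⁺]²) = 1/(1 + 10^+2.11 + 10^+0.91) = 0.007249
DIC = [CO2*]/α₀ = 3.992×10^-5 / 0.007249 = 5.51 mmol/kg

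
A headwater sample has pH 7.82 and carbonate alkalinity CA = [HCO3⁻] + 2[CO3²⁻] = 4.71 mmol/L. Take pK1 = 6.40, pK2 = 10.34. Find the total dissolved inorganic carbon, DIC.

DIC = 4.87 mmol/L

CA = [HCO3⁻] + 2[CO3²⁻] = (α₁ + 2α₂)·DIC
At pH 7.82: [H⁺]/K1 = 10^-1.42 = 0.038019, K2/[H⁺] = 10^-2.52 = 0.0030200
α₁ = 1/(1 + 0.038019 + 0.0030200) = 1/1.0410 = 0.9606; α₂ = α₁·K2/[H⁺] = 0.002901
α₁ + 2α₂ = 0.9664
DIC = CA / (α₁ + 2α₂) = 4.71 / 0.9664 = 4.87 mmol/L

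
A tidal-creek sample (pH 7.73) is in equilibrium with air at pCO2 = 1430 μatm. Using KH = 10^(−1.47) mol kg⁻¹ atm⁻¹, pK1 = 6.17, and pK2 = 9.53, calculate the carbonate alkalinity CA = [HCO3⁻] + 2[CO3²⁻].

[CO2*] = KH · pCO2 = 10^(−1.47) × 1430×10^-6 = 4.845×10^-5 mol/kg
α₀ = 1/(1 + K1/[H⁺] + K1K2/[H⁺]²) = 1/(1 + 10^+1.56 + 10^-0.24) = 0.02640
DIC = [CO2*]/α₀ = 4.845×10^-5 / 0.02640 = 1.836 mmol/kg
CA = (α₁ + 2α₂)·DIC = (0.9584 + 2×0.01519) × 1.836 = 1.82 mmol/kg

CA = 1.82 mmol/kg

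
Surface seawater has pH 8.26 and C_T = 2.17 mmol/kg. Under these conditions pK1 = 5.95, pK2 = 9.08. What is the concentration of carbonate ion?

[CO3²⁻] = 0.284 mmol/kg

α₂ = 1 / (1 + [H⁺]/K2 + [H⁺]²/(K1K2)) = 1 / (1 + 10^+0.82 + 10^-1.49)
   = 1 / (1 + 6.6069 + 0.032359) = 1/7.6393 = 0.1309
[CO3²⁻] = α₂ × DIC = 0.1309 × 2.17 = 0.284 mmol/kg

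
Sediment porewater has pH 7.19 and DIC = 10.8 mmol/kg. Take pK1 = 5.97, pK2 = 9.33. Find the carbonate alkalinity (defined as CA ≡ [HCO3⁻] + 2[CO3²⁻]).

CA = 10.3 mmol/kg

CA = [HCO3⁻] + 2[CO3²⁻] = (α₁ + 2α₂)·DIC
At pH 7.19: [H⁺]/K1 = 10^-1.22 = 0.060256, K2/[H⁺] = 10^-2.14 = 0.0072444
α₁ = 1/(1 + 0.060256 + 0.0072444) = 1/1.0675 = 0.9368; α₂ = α₁·K2/[H⁺] = 0.006786
α₁ + 2α₂ = 0.9503
CA = 0.9503 × 10.8 = 10.3 mmol/kg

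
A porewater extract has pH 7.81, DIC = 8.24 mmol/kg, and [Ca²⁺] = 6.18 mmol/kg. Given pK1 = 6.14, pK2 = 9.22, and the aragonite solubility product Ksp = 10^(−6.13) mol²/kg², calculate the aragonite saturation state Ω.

Ω = 2.52

α₂ = 1 / (1 + [H⁺]/K2 + [H⁺]²/(K1K2)) = 1 / (1 + 10^+1.41 + 10^-0.26)
   = 1 / (1 + 25.704 + 0.54954) = 1/27.253 = 0.03669
[CO3²⁻] = α₂ × DIC = 0.03669 × 8.24 = 0.3023 mmol/kg
Ksp = 10^(−6.13) = 7.413×10^-7
Ω = [Ca²⁺][CO3²⁻]/Ksp = (6.18×10^-3)(3.023×10^-4) / 7.413×10^-7 = 2.52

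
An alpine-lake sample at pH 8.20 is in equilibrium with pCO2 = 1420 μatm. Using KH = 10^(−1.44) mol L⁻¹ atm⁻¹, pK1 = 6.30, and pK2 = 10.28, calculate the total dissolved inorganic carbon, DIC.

DIC = 4.18 mmol/L

[CO2*] = KH · pCO2 = 10^(−1.44) × 1420×10^-6 = 5.156×10^-5 mol/L
α₀ = 1/(1 + K1/[H⁺] + K1K2/[H⁺]²) = 1/(1 + 10^+1.90 + 10^-0.18) = 0.01233
DIC = [CO2*]/α₀ = 5.156×10^-5 / 0.01233 = 4.18 mmol/L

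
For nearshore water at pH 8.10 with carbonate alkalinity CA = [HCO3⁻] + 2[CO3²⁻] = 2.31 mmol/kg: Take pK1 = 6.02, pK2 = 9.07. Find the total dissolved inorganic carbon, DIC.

CA = [HCO3⁻] + 2[CO3²⁻] = (α₁ + 2α₂)·DIC
At pH 8.10: [H⁺]/K1 = 10^-2.08 = 0.0083176, K2/[H⁺] = 10^-0.97 = 0.10715
α₁ = 1/(1 + 0.0083176 + 0.10715) = 1/1.1155 = 0.8965; α₂ = α₁·K2/[H⁺] = 0.09606
α₁ + 2α₂ = 1.0886
DIC = CA / (α₁ + 2α₂) = 2.31 / 1.0886 = 2.12 mmol/kg

DIC = 2.12 mmol/kg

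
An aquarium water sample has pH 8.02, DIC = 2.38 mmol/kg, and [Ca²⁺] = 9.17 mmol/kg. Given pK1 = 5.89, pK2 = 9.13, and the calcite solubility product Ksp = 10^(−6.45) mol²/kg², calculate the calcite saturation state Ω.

α₂ = 1 / (1 + [H⁺]/K2 + [H⁺]²/(K1K2)) = 1 / (1 + 10^+1.11 + 10^-1.02)
   = 1 / (1 + 12.882 + 0.095499) = 1/13.978 = 0.07154
[CO3²⁻] = α₂ × DIC = 0.07154 × 2.38 = 0.1703 mmol/kg
Ksp = 10^(−6.45) = 3.548×10^-7
Ω = [Ca²⁺][CO3²⁻]/Ksp = (9.17×10^-3)(1.703×10^-4) / 3.548×10^-7 = 4.40

Ω = 4.40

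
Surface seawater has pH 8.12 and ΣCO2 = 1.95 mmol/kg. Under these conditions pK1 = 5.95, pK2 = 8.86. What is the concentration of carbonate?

[CO3²⁻] = 0.299 mmol/kg

α₂ = 1 / (1 + [H⁺]/K2 + [H⁺]²/(K1K2)) = 1 / (1 + 10^+0.74 + 10^-1.43)
   = 1 / (1 + 5.4954 + 0.037154) = 1/6.5326 = 0.1531
[CO3²⁻] = α₂ × DIC = 0.1531 × 1.95 = 0.299 mmol/kg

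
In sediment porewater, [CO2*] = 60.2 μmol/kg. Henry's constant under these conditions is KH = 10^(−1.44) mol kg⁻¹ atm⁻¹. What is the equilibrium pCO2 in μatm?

pCO2 = 1660 μatm

KH = 10^(−1.44) = 3.631×10^-2 mol kg⁻¹ atm⁻¹
pCO2 = [CO2*]/KH = 60.2×10^-6 / 3.631×10^-2 = 1.66×10^-3 atm = 1660 μatm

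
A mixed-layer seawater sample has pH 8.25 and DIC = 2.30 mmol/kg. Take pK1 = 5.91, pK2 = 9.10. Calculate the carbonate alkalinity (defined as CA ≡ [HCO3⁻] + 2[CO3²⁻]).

CA = 2.57 mmol/kg

CA = [HCO3⁻] + 2[CO3²⁻] = (α₁ + 2α₂)·DIC
At pH 8.25: [H⁺]/K1 = 10^-2.34 = 0.0045709, K2/[H⁺] = 10^-0.85 = 0.14125
α₁ = 1/(1 + 0.0045709 + 0.14125) = 1/1.1458 = 0.8727; α₂ = α₁·K2/[H⁺] = 0.1233
α₁ + 2α₂ = 1.1193
CA = 1.1193 × 2.30 = 2.57 mmol/kg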